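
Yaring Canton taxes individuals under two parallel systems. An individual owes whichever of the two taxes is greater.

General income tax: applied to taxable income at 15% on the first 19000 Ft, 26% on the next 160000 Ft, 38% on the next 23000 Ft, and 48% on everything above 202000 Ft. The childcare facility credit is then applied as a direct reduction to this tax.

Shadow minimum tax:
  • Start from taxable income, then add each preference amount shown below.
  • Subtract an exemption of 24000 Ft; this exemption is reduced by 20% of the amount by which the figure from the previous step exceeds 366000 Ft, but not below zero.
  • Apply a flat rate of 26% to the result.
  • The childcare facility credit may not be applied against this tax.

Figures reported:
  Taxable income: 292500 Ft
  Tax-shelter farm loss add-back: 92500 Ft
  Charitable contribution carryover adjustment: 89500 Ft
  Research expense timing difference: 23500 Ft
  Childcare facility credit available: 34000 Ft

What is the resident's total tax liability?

General income tax:
  19000 Ft × 15% = 2850 Ft
  160000 Ft × 26% = 41600 Ft
  23000 Ft × 38% = 8740 Ft
  90500 Ft × 48% = 43440 Ft
  → 96630 Ft
  Less childcare facility credit 34000 Ft → 62630 Ft

Shadow minimum tax:
  Adjusted income: 292500 Ft + 92500 Ft + 89500 Ft + 23500 Ft = 498000 Ft
  Exemption: 20% × (498000 Ft − 366000 Ft) = 26400 Ft ≥ 24000 Ft, so the exemption is fully phased out
  Base: 498000 Ft − 0 Ft = 498000 Ft
  498000 Ft × 26% = 129480 Ft

129480 Ft > 62630 Ft, so the shadow minimum tax is the binding amount.

129480 Ft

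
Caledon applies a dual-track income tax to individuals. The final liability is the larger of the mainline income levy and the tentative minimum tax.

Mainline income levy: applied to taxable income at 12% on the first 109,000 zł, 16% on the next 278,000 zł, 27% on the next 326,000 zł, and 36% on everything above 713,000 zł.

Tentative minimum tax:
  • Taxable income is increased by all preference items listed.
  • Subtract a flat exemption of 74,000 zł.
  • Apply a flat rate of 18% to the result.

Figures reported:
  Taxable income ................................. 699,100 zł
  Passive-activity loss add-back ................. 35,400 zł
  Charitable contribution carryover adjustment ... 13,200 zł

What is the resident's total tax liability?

141,827 zł

Tentative minimum tax:
  Adjusted income: 699,100 zł + 35,400 zł + 13,200 zł = 747,700 zł
  Less exemption 74,000 zł → base 673,700 zł
  673,700 zł × 18% = 121,266 zł

Mainline income levy:
  109,000 zł × 12% = 13,080 zł
  278,000 zł × 16% = 44,480 zł
  312,100 zł × 27% = 84,267 zł
  → 141,827 zł

141,827 zł > 121,266 zł, so the mainline income levy governs.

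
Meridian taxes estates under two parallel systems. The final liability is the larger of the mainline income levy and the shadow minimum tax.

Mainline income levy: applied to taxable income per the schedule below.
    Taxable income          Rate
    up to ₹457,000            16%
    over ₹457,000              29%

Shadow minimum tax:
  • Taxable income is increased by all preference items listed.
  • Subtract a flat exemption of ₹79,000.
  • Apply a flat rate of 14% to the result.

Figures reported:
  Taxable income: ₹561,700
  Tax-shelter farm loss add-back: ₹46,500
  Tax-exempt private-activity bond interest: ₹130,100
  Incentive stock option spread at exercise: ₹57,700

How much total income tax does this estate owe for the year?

₹103,483

Shadow minimum tax:
  Adjusted income: ₹561,700 + ₹46,500 + ₹130,100 + ₹57,700 = ₹796,000
  Less exemption ₹79,000 → base ₹717,000
  ₹717,000 × 14% = ₹100,380

Mainline income levy:
  ₹457,000 × 16% = ₹73,120
  ₹104,700 × 29% = ₹30,363
  → ₹103,483

₹103,483 > ₹100,380, so the mainline income levy governs.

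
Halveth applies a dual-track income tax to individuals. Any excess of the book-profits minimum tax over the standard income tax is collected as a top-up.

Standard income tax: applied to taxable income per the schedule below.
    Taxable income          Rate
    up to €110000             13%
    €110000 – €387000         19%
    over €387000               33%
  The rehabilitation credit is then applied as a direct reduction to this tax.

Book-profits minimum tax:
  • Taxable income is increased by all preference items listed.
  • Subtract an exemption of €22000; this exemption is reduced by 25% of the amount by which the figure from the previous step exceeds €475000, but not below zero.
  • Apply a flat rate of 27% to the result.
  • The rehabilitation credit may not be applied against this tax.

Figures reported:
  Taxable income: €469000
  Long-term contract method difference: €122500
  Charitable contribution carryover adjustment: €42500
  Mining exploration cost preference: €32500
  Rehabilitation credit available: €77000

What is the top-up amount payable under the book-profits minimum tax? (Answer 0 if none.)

€162965

Book-profits minimum tax:
  Adjusted income: €469000 + €122500 + €42500 + €32500 = €666500
  Exemption: 25% × (€666500 − €475000) = €47875 ≥ €22000, so the exemption is fully phased out
  Base: €666500 − €0 = €666500
  €666500 × 27% = €179955

Standard income tax:
  €110000 × 13% = €14300
  €277000 × 19% = €52630
  €82000 × 33% = €27060
  → €93990
  Less rehabilitation credit €77000 → €16990

Excess of book-profits minimum tax over standard income tax: €179955 − €16990 = €162965.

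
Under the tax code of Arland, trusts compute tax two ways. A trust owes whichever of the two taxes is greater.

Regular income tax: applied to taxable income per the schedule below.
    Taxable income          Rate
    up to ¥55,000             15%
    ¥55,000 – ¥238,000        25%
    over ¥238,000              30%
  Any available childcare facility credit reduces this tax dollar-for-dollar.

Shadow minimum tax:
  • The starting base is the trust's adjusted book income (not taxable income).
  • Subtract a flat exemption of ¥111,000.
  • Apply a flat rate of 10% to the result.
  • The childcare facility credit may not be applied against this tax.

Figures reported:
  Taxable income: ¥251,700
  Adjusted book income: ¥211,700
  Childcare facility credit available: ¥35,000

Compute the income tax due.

¥23,110

Regular income tax:
  ¥55,000 × 15% = ¥8,250
  ¥183,000 × 25% = ¥45,750
  ¥13,700 × 30% = ¥4,110
  → ¥58,110
  Less childcare facility credit ¥35,000 → ¥23,110

Shadow minimum tax:
  Base (adjusted book income): ¥211,700
  Less exemption ¥111,000 → base ¥100,700
  ¥100,700 × 10% = ¥10,070

¥23,110 > ¥10,070, so the regular income tax governs.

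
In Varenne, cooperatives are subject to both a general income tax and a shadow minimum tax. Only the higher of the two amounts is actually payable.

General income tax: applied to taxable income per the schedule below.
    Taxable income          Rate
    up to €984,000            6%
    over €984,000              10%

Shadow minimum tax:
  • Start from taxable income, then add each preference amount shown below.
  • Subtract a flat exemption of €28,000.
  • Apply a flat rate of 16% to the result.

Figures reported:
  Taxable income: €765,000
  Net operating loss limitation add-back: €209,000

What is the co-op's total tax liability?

€151,360

Shadow minimum tax:
  Adjusted income: €765,000 + €209,000 = €974,000
  Less exemption €28,000 → base €946,000
  €946,000 × 16% = €151,360

General income tax:
  €765,000 × 6% = €45,900

€151,360 > €45,900, so the shadow minimum tax is the binding amount.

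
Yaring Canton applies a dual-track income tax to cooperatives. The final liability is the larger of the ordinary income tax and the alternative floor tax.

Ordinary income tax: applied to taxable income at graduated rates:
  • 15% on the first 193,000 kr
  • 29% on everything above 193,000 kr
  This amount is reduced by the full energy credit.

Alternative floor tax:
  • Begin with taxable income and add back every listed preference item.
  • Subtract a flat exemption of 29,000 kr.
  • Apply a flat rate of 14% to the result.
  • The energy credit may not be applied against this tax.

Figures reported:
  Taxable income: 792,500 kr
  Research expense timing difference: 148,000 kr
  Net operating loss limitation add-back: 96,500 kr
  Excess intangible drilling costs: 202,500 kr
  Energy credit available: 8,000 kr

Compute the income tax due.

194,805 kr

Ordinary income tax:
  193,000 kr × 15% = 28,950 kr
  599,500 kr × 29% = 173,855 kr
  → 202,805 kr
  Less energy credit 8,000 kr → 194,805 kr

Alternative floor tax:
  Adjusted income: 792,500 kr + 148,000 kr + 96,500 kr + 202,500 kr = 1,239,500 kr
  Less exemption 29,000 kr → base 1,210,500 kr
  1,210,500 kr × 14% = 169,470 kr

194,805 kr > 169,470 kr, so the ordinary income tax governs.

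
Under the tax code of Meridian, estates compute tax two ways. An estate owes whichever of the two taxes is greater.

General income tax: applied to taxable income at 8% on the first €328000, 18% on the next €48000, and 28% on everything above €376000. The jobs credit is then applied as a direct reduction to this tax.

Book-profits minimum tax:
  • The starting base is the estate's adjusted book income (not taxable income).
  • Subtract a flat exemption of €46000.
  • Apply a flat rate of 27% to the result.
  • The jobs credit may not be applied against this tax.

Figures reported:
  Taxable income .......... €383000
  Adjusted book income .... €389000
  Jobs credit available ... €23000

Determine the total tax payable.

General income tax:
  €328000 × 8% = €26240
  €48000 × 18% = €8640
  €7000 × 28% = €1960
  → €36840
  Less jobs credit €23000 → €13840

Book-profits minimum tax:
  Base (adjusted book income): €389000
  Less exemption €46000 → base €343000
  €343000 × 27% = €92610

€92610 > €13840, so the book-profits minimum tax is the binding amount.

€92610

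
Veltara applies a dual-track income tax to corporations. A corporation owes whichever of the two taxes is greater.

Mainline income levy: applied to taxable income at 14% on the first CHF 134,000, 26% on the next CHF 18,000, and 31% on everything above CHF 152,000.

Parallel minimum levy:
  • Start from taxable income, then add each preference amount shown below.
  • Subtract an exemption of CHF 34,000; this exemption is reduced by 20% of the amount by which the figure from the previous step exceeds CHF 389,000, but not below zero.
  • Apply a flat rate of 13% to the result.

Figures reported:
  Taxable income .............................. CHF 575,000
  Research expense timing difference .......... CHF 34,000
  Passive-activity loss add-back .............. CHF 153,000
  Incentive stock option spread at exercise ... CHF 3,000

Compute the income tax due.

CHF 154,570

Parallel minimum levy:
  Adjusted income: CHF 575,000 + CHF 34,000 + CHF 153,000 + CHF 3,000 = CHF 765,000
  Exemption: 20% × (CHF 765,000 − CHF 389,000) = CHF 75,200 ≥ CHF 34,000, so the exemption is fully phased out
  Base: CHF 765,000 − CHF 0 = CHF 765,000
  CHF 765,000 × 13% = CHF 99,450

Mainline income levy:
  CHF 134,000 × 14% = CHF 18,760
  CHF 18,000 × 26% = CHF 4,680
  CHF 423,000 × 31% = CHF 131,130
  → CHF 154,570

CHF 154,570 > CHF 99,450, so the mainline income levy governs.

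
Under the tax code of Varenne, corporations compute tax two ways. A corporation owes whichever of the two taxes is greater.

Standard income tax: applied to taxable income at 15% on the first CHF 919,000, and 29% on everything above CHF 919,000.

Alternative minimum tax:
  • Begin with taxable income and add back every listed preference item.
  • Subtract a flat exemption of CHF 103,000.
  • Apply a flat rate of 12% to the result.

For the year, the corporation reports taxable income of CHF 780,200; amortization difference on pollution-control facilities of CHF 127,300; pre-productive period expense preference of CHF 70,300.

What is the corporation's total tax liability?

CHF 117,030

Alternative minimum tax:
  Adjusted income: CHF 780,200 + CHF 127,300 + CHF 70,300 = CHF 977,800
  Less exemption CHF 103,000 → base CHF 874,800
  CHF 874,800 × 12% = CHF 104,976

Standard income tax:
  CHF 780,200 × 15% = CHF 117,030

CHF 117,030 > CHF 104,976, so the standard income tax governs.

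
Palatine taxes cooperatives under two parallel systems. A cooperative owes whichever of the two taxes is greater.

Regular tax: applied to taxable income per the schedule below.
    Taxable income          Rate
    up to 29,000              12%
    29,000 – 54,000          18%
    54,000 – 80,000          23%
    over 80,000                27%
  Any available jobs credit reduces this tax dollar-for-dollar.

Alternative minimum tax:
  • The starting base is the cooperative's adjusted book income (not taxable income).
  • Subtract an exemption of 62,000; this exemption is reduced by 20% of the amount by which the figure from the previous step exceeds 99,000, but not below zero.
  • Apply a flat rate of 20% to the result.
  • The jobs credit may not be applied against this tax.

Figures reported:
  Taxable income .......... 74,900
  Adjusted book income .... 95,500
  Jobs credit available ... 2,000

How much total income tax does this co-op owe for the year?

Alternative minimum tax:
  Base (adjusted book income): 95,500
  Exemption: 95,500 ≤ 99,000, so full 62,000 applies
  Base: 95,500 − 62,000 = 33,500
  33,500 × 20% = 6,700

Regular tax:
  29,000 × 12% = 3,480
  25,000 × 18% = 4,500
  20,900 × 23% = 4,807
  → 12,787
  Less jobs credit 2,000 → 10,787

10,787 > 6,700, so the regular tax governs.

10,787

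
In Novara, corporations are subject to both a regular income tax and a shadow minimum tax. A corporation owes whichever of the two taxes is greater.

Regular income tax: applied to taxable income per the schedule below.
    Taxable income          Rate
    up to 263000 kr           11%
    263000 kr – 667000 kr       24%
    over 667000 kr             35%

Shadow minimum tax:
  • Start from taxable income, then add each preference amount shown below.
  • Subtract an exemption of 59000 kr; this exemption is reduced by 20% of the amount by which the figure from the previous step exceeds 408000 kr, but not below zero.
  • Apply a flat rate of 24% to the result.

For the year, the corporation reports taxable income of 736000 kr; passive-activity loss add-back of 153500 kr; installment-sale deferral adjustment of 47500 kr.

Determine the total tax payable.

Regular income tax:
  263000 kr × 11% = 28930 kr
  404000 kr × 24% = 96960 kr
  69000 kr × 35% = 24150 kr
  → 150040 kr

Shadow minimum tax:
  Adjusted income: 736000 kr + 153500 kr + 47500 kr = 937000 kr
  Exemption: 20% × (937000 kr − 408000 kr) = 105800 kr ≥ 59000 kr, so the exemption is fully phased out
  Base: 937000 kr − 0 kr = 937000 kr
  937000 kr × 24% = 224880 kr

224880 kr > 150040 kr, so the shadow minimum tax is the binding amount.

224880 kr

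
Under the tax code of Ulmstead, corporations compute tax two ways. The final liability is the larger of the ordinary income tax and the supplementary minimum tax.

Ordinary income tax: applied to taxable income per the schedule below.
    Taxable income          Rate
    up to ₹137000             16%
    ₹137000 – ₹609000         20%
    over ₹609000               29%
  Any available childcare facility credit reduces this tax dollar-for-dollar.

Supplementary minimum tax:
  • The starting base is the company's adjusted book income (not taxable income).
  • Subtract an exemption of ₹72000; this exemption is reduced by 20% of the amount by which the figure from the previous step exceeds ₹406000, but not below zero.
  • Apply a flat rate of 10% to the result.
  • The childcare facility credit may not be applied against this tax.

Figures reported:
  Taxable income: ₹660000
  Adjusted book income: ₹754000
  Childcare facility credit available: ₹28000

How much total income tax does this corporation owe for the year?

Ordinary income tax:
  ₹137000 × 16% = ₹21920
  ₹472000 × 20% = ₹94400
  ₹51000 × 29% = ₹14790
  → ₹131110
  Less childcare facility credit ₹28000 → ₹103110

Supplementary minimum tax:
  Base (adjusted book income): ₹754000
  Exemption: ₹72000 − 20% × (₹754000 − ₹406000) = ₹72000 − ₹69600 = ₹2400
  Base: ₹754000 − ₹2400 = ₹751600
  ₹751600 × 10% = ₹75160

₹103110 > ₹75160, so the ordinary income tax governs.

₹103110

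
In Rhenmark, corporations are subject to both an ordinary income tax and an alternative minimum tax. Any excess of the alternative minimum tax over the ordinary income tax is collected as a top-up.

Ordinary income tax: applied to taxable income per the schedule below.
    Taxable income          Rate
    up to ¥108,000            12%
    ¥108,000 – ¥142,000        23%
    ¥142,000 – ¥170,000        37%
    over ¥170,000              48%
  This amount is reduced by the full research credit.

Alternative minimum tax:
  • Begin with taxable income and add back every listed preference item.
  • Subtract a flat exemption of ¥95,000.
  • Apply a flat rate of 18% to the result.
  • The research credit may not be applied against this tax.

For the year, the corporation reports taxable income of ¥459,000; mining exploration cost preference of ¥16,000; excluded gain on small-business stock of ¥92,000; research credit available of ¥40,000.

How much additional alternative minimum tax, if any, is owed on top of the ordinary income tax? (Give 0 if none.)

Alternative minimum tax:
  Adjusted income: ¥459,000 + ¥16,000 + ¥92,000 = ¥567,000
  Less exemption ¥95,000 → base ¥472,000
  ¥472,000 × 18% = ¥84,960

Ordinary income tax:
  ¥108,000 × 12% = ¥12,960
  ¥34,000 × 23% = ¥7,820
  ¥28,000 × 37% = ¥10,360
  ¥289,000 × 48% = ¥138,720
  → ¥169,860
  Less research credit ¥40,000 → ¥129,860

¥84,960 ≤ ¥129,860, so no add-on is due.

¥0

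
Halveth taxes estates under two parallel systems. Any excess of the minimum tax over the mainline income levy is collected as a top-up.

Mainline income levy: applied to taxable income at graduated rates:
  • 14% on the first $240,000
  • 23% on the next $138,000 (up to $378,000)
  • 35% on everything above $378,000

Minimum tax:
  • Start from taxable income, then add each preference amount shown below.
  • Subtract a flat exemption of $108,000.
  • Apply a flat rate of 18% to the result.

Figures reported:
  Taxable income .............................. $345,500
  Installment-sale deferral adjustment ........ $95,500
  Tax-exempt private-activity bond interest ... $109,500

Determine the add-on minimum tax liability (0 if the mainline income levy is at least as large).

Mainline income levy:
  $240,000 × 14% = $33,600
  $105,500 × 23% = $24,265
  → $57,865

Minimum tax:
  Adjusted income: $345,500 + $95,500 + $109,500 = $550,500
  Less exemption $108,000 → base $442,500
  $442,500 × 18% = $79,650

Excess of minimum tax over mainline income levy: $79,650 − $57,865 = $21,785.

$21,785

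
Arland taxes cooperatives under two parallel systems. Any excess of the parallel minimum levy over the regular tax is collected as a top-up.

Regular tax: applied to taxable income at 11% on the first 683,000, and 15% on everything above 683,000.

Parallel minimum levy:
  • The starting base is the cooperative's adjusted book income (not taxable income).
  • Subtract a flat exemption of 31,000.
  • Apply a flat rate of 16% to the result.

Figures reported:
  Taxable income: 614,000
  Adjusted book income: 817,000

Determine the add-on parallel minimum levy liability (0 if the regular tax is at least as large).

58,220

Regular tax:
  614,000 × 11% = 67,540

Parallel minimum levy:
  Base (adjusted book income): 817,000
  Less exemption 31,000 → base 786,000
  786,000 × 16% = 125,760

Excess of parallel minimum levy over regular tax: 125,760 − 67,540 = 58,220.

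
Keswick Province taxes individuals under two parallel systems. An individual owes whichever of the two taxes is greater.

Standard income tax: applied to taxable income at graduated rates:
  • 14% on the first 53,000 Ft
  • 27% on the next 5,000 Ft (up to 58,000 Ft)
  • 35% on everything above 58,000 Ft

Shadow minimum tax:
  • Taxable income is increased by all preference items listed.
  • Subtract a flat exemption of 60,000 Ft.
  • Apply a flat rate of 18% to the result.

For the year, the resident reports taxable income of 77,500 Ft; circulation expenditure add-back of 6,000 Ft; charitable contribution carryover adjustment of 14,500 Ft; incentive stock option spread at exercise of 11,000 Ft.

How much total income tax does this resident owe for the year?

Shadow minimum tax:
  Adjusted income: 77,500 Ft + 6,000 Ft + 14,500 Ft + 11,000 Ft = 109,000 Ft
  Less exemption 60,000 Ft → base 49,000 Ft
  49,000 Ft × 18% = 8,820 Ft

Standard income tax:
  53,000 Ft × 14% = 7,420 Ft
  5,000 Ft × 27% = 1,350 Ft
  19,500 Ft × 35% = 6,825 Ft
  → 15,595 Ft

15,595 Ft > 8,820 Ft, so the standard income tax governs.

15,595 Ft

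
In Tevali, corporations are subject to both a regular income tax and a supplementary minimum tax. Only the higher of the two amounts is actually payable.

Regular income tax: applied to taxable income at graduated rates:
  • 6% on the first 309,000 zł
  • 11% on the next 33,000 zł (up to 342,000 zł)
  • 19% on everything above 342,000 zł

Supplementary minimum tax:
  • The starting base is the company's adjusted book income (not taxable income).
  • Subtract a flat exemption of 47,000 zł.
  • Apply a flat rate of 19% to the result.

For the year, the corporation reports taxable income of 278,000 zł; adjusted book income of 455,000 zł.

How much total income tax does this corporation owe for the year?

Regular income tax:
  278,000 zł × 6% = 16,680 zł

Supplementary minimum tax:
  Base (adjusted book income): 455,000 zł
  Less exemption 47,000 zł → base 408,000 zł
  408,000 zł × 19% = 77,520 zł

77,520 zł > 16,680 zł, so the supplementary minimum tax is the binding amount.

77,520 zł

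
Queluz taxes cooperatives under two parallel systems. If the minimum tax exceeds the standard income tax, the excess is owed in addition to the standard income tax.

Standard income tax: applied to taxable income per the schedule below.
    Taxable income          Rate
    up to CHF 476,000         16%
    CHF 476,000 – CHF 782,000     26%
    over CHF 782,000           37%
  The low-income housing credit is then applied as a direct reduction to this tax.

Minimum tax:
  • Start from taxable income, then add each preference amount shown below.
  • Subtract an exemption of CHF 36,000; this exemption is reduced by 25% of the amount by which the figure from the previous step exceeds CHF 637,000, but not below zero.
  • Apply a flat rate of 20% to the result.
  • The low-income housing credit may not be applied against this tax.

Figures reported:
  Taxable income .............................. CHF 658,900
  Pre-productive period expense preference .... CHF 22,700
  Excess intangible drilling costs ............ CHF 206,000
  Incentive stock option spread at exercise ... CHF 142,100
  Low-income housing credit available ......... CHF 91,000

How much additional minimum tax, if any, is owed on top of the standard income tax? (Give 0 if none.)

CHF 173,226

Minimum tax:
  Adjusted income: CHF 658,900 + CHF 22,700 + CHF 206,000 + CHF 142,100 = CHF 1,029,700
  Exemption: 25% × (CHF 1,029,700 − CHF 637,000) = CHF 98,175 ≥ CHF 36,000, so the exemption is fully phased out
  Base: CHF 1,029,700 − CHF 0 = CHF 1,029,700
  CHF 1,029,700 × 20% = CHF 205,940

Standard income tax:
  CHF 476,000 × 16% = CHF 76,160
  CHF 182,900 × 26% = CHF 47,554
  → CHF 123,714
  Less low-income housing credit CHF 91,000 → CHF 32,714

Excess of minimum tax over standard income tax: CHF 205,940 − CHF 32,714 = CHF 173,226.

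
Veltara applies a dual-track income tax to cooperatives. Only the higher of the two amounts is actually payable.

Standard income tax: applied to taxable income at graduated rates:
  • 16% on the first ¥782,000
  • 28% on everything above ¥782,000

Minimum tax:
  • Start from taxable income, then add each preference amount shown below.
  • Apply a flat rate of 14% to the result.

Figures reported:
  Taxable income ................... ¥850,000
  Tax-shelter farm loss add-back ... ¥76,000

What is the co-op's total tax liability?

Minimum tax:
  Adjusted income: ¥850,000 + ¥76,000 = ¥926,000
  ¥926,000 × 14% = ¥129,640

Standard income tax:
  ¥782,000 × 16% = ¥125,120
  ¥68,000 × 28% = ¥19,040
  → ¥144,160

¥144,160 > ¥129,640, so the standard income tax governs.

¥144,160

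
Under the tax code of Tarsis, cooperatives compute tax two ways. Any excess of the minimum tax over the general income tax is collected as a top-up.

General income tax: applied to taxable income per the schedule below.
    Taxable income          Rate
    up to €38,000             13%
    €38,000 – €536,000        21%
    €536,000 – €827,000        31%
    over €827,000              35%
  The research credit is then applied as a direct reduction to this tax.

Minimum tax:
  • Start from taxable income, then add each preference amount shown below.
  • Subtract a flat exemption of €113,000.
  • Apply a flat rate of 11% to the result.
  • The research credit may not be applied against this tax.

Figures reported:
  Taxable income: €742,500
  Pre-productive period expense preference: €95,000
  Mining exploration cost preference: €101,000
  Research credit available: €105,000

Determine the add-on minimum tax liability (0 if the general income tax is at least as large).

Minimum tax:
  Adjusted income: €742,500 + €95,000 + €101,000 = €938,500
  Less exemption €113,000 → base €825,500
  €825,500 × 11% = €90,805

General income tax:
  €38,000 × 13% = €4,940
  €498,000 × 21% = €104,580
  €206,500 × 31% = €64,015
  → €173,535
  Less research credit €105,000 → €68,535

Excess of minimum tax over general income tax: €90,805 − €68,535 = €22,270.

€22,270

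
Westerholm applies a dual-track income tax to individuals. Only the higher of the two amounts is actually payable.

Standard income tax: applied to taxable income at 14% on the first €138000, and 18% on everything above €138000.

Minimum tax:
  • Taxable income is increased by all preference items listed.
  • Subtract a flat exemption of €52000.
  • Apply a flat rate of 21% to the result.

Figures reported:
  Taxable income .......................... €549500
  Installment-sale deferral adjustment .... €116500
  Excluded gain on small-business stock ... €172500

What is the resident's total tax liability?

Minimum tax:
  Adjusted income: €549500 + €116500 + €172500 = €838500
  Less exemption €52000 → base €786500
  €786500 × 21% = €165165

Standard income tax:
  €138000 × 14% = €19320
  €411500 × 18% = €74070
  → €93390

€165165 > €93390, so the minimum tax is the binding amount.

€165165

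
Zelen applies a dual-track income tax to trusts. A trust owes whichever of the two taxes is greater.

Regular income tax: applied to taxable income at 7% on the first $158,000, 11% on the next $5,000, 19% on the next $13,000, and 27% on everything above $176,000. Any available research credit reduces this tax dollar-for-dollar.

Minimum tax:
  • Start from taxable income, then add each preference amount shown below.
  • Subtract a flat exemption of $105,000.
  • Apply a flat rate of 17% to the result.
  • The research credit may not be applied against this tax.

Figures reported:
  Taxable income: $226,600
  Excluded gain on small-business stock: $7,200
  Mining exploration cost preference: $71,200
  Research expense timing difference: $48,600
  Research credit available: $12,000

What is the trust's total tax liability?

$42,262

Minimum tax:
  Adjusted income: $226,600 + $7,200 + $71,200 + $48,600 = $353,600
  Less exemption $105,000 → base $248,600
  $248,600 × 17% = $42,262

Regular income tax:
  $158,000 × 7% = $11,060
  $5,000 × 11% = $550
  $13,000 × 19% = $2,470
  $50,600 × 27% = $13,662
  → $27,742
  Less research credit $12,000 → $15,742

$42,262 > $15,742, so the minimum tax is the binding amount.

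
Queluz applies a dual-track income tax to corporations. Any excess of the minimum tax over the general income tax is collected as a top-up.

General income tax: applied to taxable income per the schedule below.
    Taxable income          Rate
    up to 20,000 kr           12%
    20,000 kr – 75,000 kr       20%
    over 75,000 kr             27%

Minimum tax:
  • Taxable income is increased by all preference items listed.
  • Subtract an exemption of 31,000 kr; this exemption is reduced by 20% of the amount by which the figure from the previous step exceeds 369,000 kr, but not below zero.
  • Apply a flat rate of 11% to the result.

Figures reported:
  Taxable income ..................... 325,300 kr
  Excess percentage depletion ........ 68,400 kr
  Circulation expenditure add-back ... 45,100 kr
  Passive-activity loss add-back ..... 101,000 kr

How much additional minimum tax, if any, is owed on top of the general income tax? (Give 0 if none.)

0 kr

Minimum tax:
  Adjusted income: 325,300 kr + 68,400 kr + 45,100 kr + 101,000 kr = 539,800 kr
  Exemption: 20% × (539,800 kr − 369,000 kr) = 34,160 kr ≥ 31,000 kr, so the exemption is fully phased out
  Base: 539,800 kr − 0 kr = 539,800 kr
  539,800 kr × 11% = 59,378 kr

General income tax:
  20,000 kr × 12% = 2,400 kr
  55,000 kr × 20% = 11,000 kr
  250,300 kr × 27% = 67,581 kr
  → 80,981 kr

59,378 kr ≤ 80,981 kr, so no add-on is due.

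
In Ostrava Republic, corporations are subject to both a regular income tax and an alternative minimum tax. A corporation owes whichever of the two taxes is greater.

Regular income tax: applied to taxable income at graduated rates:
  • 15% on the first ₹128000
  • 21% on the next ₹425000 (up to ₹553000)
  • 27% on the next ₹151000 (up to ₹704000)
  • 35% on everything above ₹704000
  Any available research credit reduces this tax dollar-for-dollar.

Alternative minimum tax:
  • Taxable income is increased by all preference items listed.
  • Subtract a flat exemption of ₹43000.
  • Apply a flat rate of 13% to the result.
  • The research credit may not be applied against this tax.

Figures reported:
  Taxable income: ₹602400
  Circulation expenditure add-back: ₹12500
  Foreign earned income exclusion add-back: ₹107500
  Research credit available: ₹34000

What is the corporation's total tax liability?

Alternative minimum tax:
  Adjusted income: ₹602400 + ₹12500 + ₹107500 = ₹722400
  Less exemption ₹43000 → base ₹679400
  ₹679400 × 13% = ₹88322

Regular income tax:
  ₹128000 × 15% = ₹19200
  ₹425000 × 21% = ₹89250
  ₹49400 × 27% = ₹13338
  → ₹121788
  Less research credit ₹34000 → ₹87788

₹88322 > ₹87788, so the alternative minimum tax is the binding amount.

₹88322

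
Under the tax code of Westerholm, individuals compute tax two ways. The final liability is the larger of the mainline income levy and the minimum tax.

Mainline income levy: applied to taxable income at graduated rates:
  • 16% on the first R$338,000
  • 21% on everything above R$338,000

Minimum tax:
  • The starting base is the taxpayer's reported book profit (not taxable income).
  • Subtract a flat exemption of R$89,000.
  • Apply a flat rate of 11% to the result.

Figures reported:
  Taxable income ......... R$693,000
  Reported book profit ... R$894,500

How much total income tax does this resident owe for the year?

R$128,630

Minimum tax:
  Base (reported book profit): R$894,500
  Less exemption R$89,000 → base R$805,500
  R$805,500 × 11% = R$88,605

Mainline income levy:
  R$338,000 × 16% = R$54,080
  R$355,000 × 21% = R$74,550
  → R$128,630

R$128,630 > R$88,605, so the mainline income levy governs.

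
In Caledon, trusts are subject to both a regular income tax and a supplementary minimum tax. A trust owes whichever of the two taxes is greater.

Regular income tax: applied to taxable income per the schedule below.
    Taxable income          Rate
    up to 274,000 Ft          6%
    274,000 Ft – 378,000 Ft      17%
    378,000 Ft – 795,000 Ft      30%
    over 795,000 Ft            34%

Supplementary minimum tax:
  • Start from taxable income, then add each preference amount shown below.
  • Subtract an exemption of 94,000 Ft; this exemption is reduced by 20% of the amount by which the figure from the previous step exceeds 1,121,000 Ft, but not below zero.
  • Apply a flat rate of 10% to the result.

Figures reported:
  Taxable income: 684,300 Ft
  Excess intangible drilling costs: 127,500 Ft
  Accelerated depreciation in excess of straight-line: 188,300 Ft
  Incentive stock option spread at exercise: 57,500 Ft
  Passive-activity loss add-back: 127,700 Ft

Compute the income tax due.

Supplementary minimum tax:
  Adjusted income: 684,300 Ft + 127,500 Ft + 188,300 Ft + 57,500 Ft + 127,700 Ft = 1,185,300 Ft
  Exemption: 94,000 Ft − 20% × (1,185,300 Ft − 1,121,000 Ft) = 94,000 Ft − 12,860 Ft = 81,140 Ft
  Base: 1,185,300 Ft − 81,140 Ft = 1,104,160 Ft
  1,104,160 Ft × 10% = 110,416 Ft

Regular income tax:
  274,000 Ft × 6% = 16,440 Ft
  104,000 Ft × 17% = 17,680 Ft
  306,300 Ft × 30% = 91,890 Ft
  → 126,010 Ft

126,010 Ft > 110,416 Ft, so the regular income tax governs.

126,010 Ft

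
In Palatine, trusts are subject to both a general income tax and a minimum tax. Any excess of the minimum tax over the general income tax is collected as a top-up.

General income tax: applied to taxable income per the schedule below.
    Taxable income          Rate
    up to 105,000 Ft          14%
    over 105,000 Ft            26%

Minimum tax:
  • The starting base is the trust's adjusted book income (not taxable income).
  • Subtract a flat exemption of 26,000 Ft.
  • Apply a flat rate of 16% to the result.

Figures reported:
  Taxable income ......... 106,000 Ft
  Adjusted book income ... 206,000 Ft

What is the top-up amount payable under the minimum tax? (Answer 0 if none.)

13,840 Ft

Minimum tax:
  Base (adjusted book income): 206,000 Ft
  Less exemption 26,000 Ft → base 180,000 Ft
  180,000 Ft × 16% = 28,800 Ft

General income tax:
  105,000 Ft × 14% = 14,700 Ft
  1,000 Ft × 26% = 260 Ft
  → 14,960 Ft

Excess of minimum tax over general income tax: 28,800 Ft − 14,960 Ft = 13,840 Ft.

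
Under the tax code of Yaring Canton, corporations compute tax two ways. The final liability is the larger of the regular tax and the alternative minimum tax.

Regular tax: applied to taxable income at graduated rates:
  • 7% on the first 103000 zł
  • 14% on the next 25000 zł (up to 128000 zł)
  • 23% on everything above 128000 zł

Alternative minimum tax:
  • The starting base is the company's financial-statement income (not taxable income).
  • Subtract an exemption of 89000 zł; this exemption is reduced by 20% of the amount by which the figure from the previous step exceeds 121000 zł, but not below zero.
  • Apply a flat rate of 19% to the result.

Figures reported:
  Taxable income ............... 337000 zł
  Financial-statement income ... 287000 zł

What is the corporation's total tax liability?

58780 zł

Regular tax:
  103000 zł × 7% = 7210 zł
  25000 zł × 14% = 3500 zł
  209000 zł × 23% = 48070 zł
  → 58780 zł

Alternative minimum tax:
  Base (financial-statement income): 287000 zł
  Exemption: 89000 zł − 20% × (287000 zł − 121000 zł) = 89000 zł − 33200 zł = 55800 zł
  Base: 287000 zł − 55800 zł = 231200 zł
  231200 zł × 19% = 43928 zł

58780 zł > 43928 zł, so the regular tax governs.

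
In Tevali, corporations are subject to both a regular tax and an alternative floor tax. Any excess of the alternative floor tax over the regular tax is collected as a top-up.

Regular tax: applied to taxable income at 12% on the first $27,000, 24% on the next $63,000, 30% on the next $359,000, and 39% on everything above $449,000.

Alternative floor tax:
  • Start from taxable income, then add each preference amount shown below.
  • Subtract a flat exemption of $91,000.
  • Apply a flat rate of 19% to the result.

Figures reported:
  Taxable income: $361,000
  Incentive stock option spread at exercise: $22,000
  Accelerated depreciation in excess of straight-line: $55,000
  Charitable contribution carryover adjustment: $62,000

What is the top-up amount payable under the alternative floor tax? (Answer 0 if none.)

Alternative floor tax:
  Adjusted income: $361,000 + $22,000 + $55,000 + $62,000 = $500,000
  Less exemption $91,000 → base $409,000
  $409,000 × 19% = $77,710

Regular tax:
  $27,000 × 12% = $3,240
  $63,000 × 24% = $15,120
  $271,000 × 30% = $81,300
  → $99,660

$77,710 ≤ $99,660, so no add-on is due.

$0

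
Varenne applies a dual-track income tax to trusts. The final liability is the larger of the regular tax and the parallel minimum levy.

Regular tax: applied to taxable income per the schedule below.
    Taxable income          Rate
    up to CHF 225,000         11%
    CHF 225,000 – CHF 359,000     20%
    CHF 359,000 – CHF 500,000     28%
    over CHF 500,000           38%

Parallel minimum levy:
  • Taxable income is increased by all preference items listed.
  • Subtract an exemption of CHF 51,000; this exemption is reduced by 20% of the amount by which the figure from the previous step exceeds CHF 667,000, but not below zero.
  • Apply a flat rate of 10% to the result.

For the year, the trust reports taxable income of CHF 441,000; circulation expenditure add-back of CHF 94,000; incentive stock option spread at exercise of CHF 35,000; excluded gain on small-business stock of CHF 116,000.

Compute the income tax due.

CHF 74,510

Regular tax:
  CHF 225,000 × 11% = CHF 24,750
  CHF 134,000 × 20% = CHF 26,800
  CHF 82,000 × 28% = CHF 22,960
  → CHF 74,510

Parallel minimum levy:
  Adjusted income: CHF 441,000 + CHF 94,000 + CHF 35,000 + CHF 116,000 = CHF 686,000
  Exemption: CHF 51,000 − 20% × (CHF 686,000 − CHF 667,000) = CHF 51,000 − CHF 3,800 = CHF 47,200
  Base: CHF 686,000 − CHF 47,200 = CHF 638,800
  CHF 638,800 × 10% = CHF 63,880

CHF 74,510 > CHF 63,880, so the regular tax governs.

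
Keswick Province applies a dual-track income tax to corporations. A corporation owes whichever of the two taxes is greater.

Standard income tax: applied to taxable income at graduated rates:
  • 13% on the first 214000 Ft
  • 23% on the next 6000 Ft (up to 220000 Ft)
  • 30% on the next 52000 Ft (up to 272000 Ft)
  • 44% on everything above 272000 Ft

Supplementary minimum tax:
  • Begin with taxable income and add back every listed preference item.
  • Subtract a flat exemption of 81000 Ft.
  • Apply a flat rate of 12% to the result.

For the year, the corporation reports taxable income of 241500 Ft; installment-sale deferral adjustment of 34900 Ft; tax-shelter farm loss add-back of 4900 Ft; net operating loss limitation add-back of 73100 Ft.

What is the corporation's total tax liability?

Supplementary minimum tax:
  Adjusted income: 241500 Ft + 34900 Ft + 4900 Ft + 73100 Ft = 354400 Ft
  Less exemption 81000 Ft → base 273400 Ft
  273400 Ft × 12% = 32808 Ft

Standard income tax:
  214000 Ft × 13% = 27820 Ft
  6000 Ft × 23% = 1380 Ft
  21500 Ft × 30% = 6450 Ft
  → 35650 Ft

35650 Ft > 32808 Ft, so the standard income tax governs.

35650 Ft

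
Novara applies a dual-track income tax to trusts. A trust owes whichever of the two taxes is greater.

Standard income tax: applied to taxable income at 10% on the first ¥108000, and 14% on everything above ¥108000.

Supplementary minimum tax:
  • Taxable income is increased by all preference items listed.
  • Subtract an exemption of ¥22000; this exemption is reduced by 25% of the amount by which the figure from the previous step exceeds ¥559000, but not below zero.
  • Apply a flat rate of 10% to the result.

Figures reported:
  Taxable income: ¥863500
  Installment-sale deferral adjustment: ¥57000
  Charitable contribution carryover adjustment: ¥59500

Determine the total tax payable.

Supplementary minimum tax:
  Adjusted income: ¥863500 + ¥57000 + ¥59500 = ¥980000
  Exemption: 25% × (¥980000 − ¥559000) = ¥105250 ≥ ¥22000, so the exemption is fully phased out
  Base: ¥980000 − ¥0 = ¥980000
  ¥980000 × 10% = ¥98000

Standard income tax:
  ¥108000 × 10% = ¥10800
  ¥755500 × 14% = ¥105770
  → ¥116570

¥116570 > ¥98000, so the standard income tax governs.

¥116570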